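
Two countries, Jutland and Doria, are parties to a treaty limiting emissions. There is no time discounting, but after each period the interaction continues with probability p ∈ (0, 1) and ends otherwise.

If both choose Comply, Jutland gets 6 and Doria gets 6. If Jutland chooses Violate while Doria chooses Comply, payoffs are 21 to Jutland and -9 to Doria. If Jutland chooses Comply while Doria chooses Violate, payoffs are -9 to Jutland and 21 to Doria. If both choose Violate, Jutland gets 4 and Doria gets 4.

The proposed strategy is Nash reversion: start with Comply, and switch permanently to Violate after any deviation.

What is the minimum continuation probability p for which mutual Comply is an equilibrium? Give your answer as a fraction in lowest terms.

15/17

Expected cooperation value is 6 + p·6 + p²·6 + … = 6/(1−p); deviation gives 21 + p·4/(1−p).
6 ≥ 21(1−p) + 4p ⇒ 17p ≥ 15 ⇒ p ≥ 15/17.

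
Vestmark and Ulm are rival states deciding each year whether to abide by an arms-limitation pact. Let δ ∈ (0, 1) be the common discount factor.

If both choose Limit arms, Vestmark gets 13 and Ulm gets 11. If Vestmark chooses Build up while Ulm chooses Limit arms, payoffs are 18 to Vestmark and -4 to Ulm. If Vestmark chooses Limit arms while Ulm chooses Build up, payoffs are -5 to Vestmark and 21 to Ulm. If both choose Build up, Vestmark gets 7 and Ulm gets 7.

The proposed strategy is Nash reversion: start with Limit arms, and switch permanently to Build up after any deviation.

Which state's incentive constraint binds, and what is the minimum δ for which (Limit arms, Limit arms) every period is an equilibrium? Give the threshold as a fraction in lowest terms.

Ulm; δ ≥ 5/7

Vestmark's threshold: (18−13)/(18−7) = 5/11.
Ulm's threshold: (21−11)/(21−7) = 5/7.
5/11 < 5/7, so Ulm binds and δ* = 5/7.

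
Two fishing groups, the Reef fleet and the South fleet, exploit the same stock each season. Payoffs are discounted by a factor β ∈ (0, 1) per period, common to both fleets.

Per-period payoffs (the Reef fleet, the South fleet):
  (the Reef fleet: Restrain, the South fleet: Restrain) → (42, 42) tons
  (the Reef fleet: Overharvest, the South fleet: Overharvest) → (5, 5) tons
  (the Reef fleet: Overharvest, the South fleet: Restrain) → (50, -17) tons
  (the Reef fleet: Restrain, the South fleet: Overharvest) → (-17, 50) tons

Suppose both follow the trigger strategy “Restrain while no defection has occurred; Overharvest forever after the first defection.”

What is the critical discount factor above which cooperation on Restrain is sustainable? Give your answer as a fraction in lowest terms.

One-period gain from deviating is 50 − 42 = 8. The loss is 42 − 5 = 37 in every subsequent period, with present value 37·β/(1−β).
Deviation is unprofitable when 37·β/(1−β) ≥ 8, i.e. β/(1−β) ≥ 8/37.
Equivalently β ≥ 8/(8+37) = 8/45.

8/45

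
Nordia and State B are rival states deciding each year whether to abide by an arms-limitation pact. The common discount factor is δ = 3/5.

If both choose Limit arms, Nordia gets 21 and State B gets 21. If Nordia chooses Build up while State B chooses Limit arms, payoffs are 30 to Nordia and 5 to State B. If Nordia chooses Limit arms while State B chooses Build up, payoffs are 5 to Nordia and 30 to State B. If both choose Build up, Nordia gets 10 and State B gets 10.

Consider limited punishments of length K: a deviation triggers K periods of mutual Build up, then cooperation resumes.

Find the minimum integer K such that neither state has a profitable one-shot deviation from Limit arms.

Need Σ_{k=1}^{K} δ^k ≥ (30−21)/(21−10) = 0.8182 at δ = 3/5.
At K = 1 the sum is 0.6000 < 0.8182; at K = 2 it is 0.9600 ≥ 0.8182.
So the minimum punishment length is K = 2.

2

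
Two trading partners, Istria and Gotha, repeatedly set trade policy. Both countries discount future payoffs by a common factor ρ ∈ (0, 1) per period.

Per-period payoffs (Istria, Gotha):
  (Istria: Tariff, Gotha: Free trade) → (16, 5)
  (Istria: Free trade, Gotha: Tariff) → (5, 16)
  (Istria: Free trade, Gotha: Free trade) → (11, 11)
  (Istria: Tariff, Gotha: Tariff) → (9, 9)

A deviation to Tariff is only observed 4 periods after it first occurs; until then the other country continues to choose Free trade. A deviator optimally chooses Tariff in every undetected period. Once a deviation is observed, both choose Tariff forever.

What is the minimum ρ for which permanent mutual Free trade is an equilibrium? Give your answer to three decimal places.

0.919

A deviator earns 16 for 4 periods, then 9 forever; cooperating earns 11 forever. Multiplying the IC by (1−ρ):
11 ≥ 16(1−ρ^4) + 9ρ^4, so 7·ρ^4 ≥ 5 and ρ^4 ≥ 5/7.
ρ ≥ (5/7)^(1/4) ≈ 0.919.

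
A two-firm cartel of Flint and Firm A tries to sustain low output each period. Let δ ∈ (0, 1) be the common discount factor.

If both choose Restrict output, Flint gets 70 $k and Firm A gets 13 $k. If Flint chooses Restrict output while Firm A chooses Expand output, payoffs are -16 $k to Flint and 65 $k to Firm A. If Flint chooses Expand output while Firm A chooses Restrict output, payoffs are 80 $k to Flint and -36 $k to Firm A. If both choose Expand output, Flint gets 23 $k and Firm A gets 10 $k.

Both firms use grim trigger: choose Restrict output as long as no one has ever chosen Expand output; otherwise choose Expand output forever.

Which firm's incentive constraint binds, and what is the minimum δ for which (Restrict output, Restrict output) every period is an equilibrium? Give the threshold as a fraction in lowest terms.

Firm A; δ ≥ 52/55

For Flint: deviation gain 80−70 = 10, per-period punishment loss 70−23 = 47. IC gives δ ≥ 10/57.
For Firm A: gain 52, loss 3 per period, so δ ≥ 52/55.
The tighter constraint is Firm A's, so cooperation needs δ ≥ 52/55.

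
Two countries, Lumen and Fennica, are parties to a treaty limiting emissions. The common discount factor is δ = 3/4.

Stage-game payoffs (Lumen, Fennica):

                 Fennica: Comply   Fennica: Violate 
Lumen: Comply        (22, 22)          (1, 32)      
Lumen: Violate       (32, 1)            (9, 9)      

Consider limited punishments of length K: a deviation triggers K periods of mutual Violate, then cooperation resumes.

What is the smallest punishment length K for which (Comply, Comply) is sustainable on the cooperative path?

No profitable deviation requires (22−9)(δ+…+δ^K) ≥ 32−22, i.e. δ+…+δ^K ≥ 10/13 ≈ 0.7692.
With δ = 3/4, the partial sums are K=1: 0.7500, K=2: 1.3125.
K = 2 is the first length at which the sum reaches 0.7692.

2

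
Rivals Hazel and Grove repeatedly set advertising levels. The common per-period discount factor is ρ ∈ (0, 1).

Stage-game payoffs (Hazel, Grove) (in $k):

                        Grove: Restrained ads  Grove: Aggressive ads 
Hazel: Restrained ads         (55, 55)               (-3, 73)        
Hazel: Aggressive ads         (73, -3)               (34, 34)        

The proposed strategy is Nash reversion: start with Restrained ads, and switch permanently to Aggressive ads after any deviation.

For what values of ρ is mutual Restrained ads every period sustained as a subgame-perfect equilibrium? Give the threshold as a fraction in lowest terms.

6/13

Cooperation forever yields 55 each period: 55/(1−ρ).
Deviating yields 73 once, then 34 forever: 73 + 34ρ/(1−ρ).
No profitable deviation requires 55/(1−ρ) ≥ 73 + 34ρ/(1−ρ).
Multiplying by (1−ρ): 55 ≥ 73(1−ρ) + 34ρ = 73 − 39ρ.
So 39ρ ≥ 18, i.e. ρ ≥ 18/39 = 6/13.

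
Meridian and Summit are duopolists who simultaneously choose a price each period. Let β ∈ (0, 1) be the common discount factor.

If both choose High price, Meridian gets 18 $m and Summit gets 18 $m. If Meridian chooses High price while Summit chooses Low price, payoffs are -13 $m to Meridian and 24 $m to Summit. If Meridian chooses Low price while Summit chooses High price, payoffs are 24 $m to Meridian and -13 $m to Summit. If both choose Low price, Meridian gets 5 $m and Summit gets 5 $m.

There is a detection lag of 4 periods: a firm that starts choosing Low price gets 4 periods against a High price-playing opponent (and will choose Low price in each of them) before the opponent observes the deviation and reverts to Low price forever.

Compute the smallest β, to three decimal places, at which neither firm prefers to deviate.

The best deviation is to choose Low price for all 4 undetected periods, earning 24 each, then 5 forever once detected.
Deviation value: 24(1−β^4)/(1−β) + 5β^4/(1−β); cooperation value: 18/(1−β).
IC: 18 ≥ 24(1−β^4) + 5β^4 = 24 − 19β^4.
So β^4 ≥ 6/19, giving β ≥ (6/19)^(1/4) ≈ 0.750.

0.750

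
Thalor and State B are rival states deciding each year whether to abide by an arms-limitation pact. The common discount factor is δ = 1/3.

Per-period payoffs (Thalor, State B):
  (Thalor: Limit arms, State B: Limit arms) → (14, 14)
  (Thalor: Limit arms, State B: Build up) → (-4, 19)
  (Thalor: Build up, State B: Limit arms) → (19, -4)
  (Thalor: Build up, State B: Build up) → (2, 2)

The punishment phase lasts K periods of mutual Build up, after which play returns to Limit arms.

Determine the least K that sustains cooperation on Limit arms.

2

No profitable deviation requires (14−2)(δ+…+δ^K) ≥ 19−14, i.e. δ+…+δ^K ≥ 5/12 ≈ 0.4167.
With δ = 1/3, the partial sums are K=1: 0.3333, K=2: 0.4444.
K = 2 is the first length at which the sum reaches 0.4167.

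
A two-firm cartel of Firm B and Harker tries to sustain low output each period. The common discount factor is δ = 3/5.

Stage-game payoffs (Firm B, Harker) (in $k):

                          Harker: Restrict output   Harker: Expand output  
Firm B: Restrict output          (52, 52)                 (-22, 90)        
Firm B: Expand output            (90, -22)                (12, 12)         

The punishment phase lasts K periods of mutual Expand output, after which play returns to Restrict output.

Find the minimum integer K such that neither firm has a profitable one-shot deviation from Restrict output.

2

No profitable deviation requires (52−12)(δ+…+δ^K) ≥ 90−52, i.e. δ+…+δ^K ≥ 19/20 ≈ 0.9500.
With δ = 3/5, the partial sums are K=1: 0.6000, K=2: 0.9600.
K = 2 is the first length at which the sum reaches 0.9500.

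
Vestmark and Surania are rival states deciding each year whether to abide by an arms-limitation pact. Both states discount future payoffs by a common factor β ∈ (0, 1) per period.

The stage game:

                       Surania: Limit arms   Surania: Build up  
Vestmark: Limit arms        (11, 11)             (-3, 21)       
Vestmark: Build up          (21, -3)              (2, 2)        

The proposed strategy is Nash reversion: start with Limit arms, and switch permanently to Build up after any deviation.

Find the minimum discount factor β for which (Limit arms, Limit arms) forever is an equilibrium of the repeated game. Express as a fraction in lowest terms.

10/19

One-period gain from deviating is 21 − 11 = 10. The loss is 11 − 2 = 9 in every subsequent period, with present value 9·β/(1−β).
Deviation is unprofitable when 9·β/(1−β) ≥ 10, i.e. β/(1−β) ≥ 10/9.
Equivalently β ≥ 10/(10+9) = 10/19.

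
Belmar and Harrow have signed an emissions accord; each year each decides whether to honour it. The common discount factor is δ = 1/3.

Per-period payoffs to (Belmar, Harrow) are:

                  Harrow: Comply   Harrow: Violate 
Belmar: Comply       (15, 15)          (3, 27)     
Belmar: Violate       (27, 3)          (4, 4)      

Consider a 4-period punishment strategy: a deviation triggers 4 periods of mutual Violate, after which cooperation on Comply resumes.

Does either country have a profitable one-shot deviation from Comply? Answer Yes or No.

Yes

Comparing payoff streams over the 5 periods until play realigns: cooperate → 15(1+δ+…+δ^4); deviate → 27 + 4(δ+…+δ^4).
Cooperation is sustained iff (15−4)(δ+…+δ^4) ≥ 27−15.
δ+…+δ^4 = 1/3·(1−(1/3)^4)/(1−1/3) = 0.4938, and (27−15)/(15−4) = 1.0909.
0.4938 < 1.0909, so cooperation is not sustainable.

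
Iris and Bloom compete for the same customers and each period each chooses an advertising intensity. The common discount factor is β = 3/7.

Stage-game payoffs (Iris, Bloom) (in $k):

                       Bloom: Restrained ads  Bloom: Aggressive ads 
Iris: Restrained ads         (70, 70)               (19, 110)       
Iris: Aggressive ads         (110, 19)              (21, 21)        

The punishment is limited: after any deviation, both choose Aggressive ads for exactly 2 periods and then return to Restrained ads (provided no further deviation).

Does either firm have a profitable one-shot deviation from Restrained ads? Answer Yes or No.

A one-shot deviation gives 110 now, then 21 for 2 periods, then back to 70.
Gain from deviating: (110−70) today; loss: (70−21) in each of the next 2 periods.
No-deviation condition: (70−21)(β+…+β^2) ≥ 110−70, i.e. β+…+β^2 ≥ 40/49.
At β = 3/7: β+…+β^2 = 0.6122 < 0.8163.
So cooperation is not sustainable.

Yes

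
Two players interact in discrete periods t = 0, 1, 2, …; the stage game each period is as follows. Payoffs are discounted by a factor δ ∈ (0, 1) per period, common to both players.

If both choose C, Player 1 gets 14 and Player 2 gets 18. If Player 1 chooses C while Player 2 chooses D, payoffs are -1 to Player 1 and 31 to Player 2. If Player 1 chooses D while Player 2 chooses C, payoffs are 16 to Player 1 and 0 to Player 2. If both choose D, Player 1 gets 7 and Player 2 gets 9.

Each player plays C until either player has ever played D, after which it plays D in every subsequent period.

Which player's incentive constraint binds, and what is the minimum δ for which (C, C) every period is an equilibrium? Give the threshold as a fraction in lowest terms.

Player 1's threshold: (16−14)/(16−7) = 2/9.
Player 2's threshold: (31−18)/(31−9) = 13/22.
2/9 < 13/22, so Player 2 binds and δ* = 13/22.

Player 2; δ ≥ 13/22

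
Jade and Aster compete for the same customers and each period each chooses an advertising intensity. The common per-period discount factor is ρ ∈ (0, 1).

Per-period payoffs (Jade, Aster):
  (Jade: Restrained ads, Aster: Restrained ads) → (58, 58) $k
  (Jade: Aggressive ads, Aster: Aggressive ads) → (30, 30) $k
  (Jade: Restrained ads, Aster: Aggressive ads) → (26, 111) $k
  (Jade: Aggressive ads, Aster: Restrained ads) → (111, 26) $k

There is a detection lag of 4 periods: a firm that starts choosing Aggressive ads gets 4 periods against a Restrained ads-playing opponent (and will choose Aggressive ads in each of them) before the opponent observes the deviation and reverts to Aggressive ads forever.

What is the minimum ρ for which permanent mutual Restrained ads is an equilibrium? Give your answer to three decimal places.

Deviating for the 4 undetected periods gains 111−58 = 53 per period over cooperation, then loses 58−30 = 28 per period forever once punishment starts.
Gain: 53(1 + ρ + … + ρ^3); loss: 28·ρ^4/(1−ρ).
No profitable deviation ⇔ 53(1−ρ^4) ≤ 28·ρ^4, i.e. ρ^4 ≥ 53/(53+28) = 53/81.
Hence ρ ≥ (53/81)^(1/4) ≈ 0.899.

0.899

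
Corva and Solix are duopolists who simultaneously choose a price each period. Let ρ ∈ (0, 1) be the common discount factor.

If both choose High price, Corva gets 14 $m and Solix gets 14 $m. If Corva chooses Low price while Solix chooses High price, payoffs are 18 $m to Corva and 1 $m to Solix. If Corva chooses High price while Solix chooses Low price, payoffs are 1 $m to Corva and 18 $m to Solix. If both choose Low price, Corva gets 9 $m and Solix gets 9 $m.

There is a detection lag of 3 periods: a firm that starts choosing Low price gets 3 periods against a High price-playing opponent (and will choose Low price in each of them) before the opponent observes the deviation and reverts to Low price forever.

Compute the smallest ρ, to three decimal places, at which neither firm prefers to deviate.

The best deviation is to choose Low price for all 3 undetected periods, earning 18 each, then 9 forever once detected.
Deviation value: 18(1−ρ^3)/(1−ρ) + 9ρ^3/(1−ρ); cooperation value: 14/(1−ρ).
IC: 14 ≥ 18(1−ρ^3) + 9ρ^3 = 18 − 9ρ^3.
So ρ^3 ≥ 4/9, giving ρ ≥ (4/9)^(1/3) ≈ 0.763.

0.763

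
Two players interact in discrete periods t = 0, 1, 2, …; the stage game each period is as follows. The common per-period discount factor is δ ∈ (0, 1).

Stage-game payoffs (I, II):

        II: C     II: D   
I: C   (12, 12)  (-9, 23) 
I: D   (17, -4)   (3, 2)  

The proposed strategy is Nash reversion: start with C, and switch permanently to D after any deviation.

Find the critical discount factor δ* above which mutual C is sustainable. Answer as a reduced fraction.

For I: deviation gain 17−12 = 5, per-period punishment loss 12−3 = 9. IC gives δ ≥ 5/14.
For II: gain 11, loss 10 per period, so δ ≥ 11/21.
The tighter constraint is II's, so cooperation needs δ ≥ 11/21.

11/21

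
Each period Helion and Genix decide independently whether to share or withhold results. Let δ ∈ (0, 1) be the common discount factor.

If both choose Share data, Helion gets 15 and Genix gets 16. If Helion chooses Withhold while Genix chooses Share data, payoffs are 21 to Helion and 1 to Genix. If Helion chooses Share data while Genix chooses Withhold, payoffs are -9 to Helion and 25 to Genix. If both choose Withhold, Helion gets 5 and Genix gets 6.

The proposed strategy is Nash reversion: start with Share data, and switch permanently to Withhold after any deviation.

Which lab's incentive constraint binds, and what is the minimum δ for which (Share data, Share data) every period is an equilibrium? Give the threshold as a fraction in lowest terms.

Helion's threshold: (21−15)/(21−5) = 3/8.
Genix's threshold: (25−16)/(25−6) = 9/19.
3/8 < 9/19, so Genix binds and δ* = 9/19.

Genix; δ ≥ 9/19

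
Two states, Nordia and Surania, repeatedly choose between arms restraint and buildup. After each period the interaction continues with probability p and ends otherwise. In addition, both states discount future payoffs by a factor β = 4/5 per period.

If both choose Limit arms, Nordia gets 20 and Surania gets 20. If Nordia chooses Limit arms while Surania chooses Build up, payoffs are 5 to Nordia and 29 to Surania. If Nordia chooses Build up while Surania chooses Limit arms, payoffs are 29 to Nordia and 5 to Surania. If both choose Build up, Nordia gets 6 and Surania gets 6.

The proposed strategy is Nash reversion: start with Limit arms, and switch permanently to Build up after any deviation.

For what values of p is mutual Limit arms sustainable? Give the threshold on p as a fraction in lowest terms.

45/92

With continuation probability p and discount β, the effective per-period discount factor is βp.
Grim-trigger IC: βp ≥ (29−20)/(29−6) = 9/23.
So p ≥ (9/23)/(4/5) = 45/92.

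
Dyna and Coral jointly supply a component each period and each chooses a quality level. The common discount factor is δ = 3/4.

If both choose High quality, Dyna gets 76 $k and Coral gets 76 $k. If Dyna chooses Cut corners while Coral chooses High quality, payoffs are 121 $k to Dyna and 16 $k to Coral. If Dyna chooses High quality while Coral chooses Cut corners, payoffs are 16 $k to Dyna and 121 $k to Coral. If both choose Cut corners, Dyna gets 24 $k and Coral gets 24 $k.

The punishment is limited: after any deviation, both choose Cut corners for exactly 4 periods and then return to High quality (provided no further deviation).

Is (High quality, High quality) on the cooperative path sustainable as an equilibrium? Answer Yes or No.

Yes

IC: δ+…+δ^4 ≥ (121−76)/(76−24) = 45/52.
At δ = 3/4: partial sum = 2.0508 ≥ 0.8654. Cooperation sustainable.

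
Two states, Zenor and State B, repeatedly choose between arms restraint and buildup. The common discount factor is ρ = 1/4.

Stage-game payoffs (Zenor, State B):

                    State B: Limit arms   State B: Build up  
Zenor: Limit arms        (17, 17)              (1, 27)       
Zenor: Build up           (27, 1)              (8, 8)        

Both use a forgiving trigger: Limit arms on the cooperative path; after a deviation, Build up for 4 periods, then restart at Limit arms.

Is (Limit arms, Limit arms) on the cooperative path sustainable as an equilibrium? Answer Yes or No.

Comparing payoff streams over the 5 periods until play realigns: cooperate → 17(1+ρ+…+ρ^4); deviate → 27 + 8(ρ+…+ρ^4).
Cooperation is sustained iff (17−8)(ρ+…+ρ^4) ≥ 27−17.
ρ+…+ρ^4 = 1/4·(1−(1/4)^4)/(1−1/4) = 0.3320, and (27−17)/(17−8) = 1.1111.
0.3320 < 1.1111, so cooperation is not sustainable.

No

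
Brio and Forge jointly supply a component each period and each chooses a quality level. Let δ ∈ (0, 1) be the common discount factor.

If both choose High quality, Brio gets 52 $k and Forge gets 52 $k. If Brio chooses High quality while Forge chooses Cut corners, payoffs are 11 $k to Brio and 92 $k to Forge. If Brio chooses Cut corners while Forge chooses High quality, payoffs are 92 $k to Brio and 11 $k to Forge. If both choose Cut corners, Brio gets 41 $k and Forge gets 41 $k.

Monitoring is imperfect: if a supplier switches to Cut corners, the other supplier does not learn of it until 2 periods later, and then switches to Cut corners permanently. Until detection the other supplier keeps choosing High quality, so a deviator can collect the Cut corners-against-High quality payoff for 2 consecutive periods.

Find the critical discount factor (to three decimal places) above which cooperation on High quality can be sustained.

0.886

Deviating for the 2 undetected periods gains 92−52 = 40 per period over cooperation, then loses 52−41 = 11 per period forever once punishment starts.
Gain: 40(1 + δ + … + δ^1); loss: 11·δ^2/(1−δ).
No profitable deviation ⇔ 40(1−δ^2) ≤ 11·δ^2, i.e. δ^2 ≥ 40/(40+11) = 40/51.
Hence δ ≥ (40/51)^(1/2) ≈ 0.886.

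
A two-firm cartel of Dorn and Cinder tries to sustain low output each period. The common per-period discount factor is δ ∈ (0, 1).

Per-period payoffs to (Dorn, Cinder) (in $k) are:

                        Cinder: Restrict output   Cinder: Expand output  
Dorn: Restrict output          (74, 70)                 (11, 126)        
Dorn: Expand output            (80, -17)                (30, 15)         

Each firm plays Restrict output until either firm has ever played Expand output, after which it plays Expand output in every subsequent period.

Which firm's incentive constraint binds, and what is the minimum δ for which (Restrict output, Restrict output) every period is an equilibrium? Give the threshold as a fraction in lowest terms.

Cinder; δ ≥ 56/111

Dorn's threshold: (80−74)/(80−30) = 3/25.
Cinder's threshold: (126−70)/(126−15) = 56/111.
3/25 < 56/111, so Cinder binds and δ* = 56/111.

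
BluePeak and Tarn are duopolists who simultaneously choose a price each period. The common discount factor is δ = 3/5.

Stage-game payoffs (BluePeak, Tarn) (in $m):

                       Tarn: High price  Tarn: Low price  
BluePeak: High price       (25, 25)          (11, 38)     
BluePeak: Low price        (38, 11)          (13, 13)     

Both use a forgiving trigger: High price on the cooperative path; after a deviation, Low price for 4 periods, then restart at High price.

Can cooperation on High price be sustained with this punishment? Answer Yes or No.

IC: δ+…+δ^4 ≥ (38−25)/(25−13) = 13/12.
At δ = 3/5: partial sum = 1.3056 ≥ 1.0833. Cooperation sustainable.

Yes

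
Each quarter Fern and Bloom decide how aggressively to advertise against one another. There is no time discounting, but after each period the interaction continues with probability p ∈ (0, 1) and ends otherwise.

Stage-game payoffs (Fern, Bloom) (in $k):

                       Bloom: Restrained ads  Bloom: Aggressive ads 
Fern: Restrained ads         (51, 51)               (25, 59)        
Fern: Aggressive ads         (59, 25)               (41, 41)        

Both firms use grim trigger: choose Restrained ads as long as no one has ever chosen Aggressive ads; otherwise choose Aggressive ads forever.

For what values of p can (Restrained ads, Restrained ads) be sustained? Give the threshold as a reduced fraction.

Expected cooperation value is 51 + p·51 + p²·51 + … = 51/(1−p); deviation gives 59 + p·41/(1−p).
51 ≥ 59(1−p) + 41p ⇒ 18p ≥ 8 ⇒ p ≥ 8/18 = 4/9.

4/9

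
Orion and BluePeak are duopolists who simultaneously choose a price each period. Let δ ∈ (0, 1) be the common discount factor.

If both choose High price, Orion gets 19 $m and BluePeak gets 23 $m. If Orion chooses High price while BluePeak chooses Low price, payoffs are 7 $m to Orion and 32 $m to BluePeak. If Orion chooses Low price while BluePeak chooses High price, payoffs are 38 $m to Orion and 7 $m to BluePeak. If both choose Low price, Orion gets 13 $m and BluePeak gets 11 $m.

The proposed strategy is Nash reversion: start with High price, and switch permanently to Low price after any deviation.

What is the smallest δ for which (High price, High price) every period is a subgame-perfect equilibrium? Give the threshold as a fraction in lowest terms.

For Orion: deviation gain 38−19 = 19, per-period punishment loss 19−13 = 6. IC gives δ ≥ 19/25.
For BluePeak: gain 9, loss 12 per period, so δ ≥ 9/21 = 3/7.
The tighter constraint is Orion's, so cooperation needs δ ≥ 19/25.

19/25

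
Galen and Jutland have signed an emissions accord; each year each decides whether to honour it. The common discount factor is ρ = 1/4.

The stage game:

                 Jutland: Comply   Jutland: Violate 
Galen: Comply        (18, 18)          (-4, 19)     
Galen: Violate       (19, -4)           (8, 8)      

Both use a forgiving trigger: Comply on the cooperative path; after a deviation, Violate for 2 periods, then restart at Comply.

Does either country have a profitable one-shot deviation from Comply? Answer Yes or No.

No

A one-shot deviation gives 19 now, then 8 for 2 periods, then back to 18.
Gain from deviating: (19−18) today; loss: (18−8) in each of the next 2 periods.
No-deviation condition: (18−8)(ρ+…+ρ^2) ≥ 19−18, i.e. ρ+…+ρ^2 ≥ 1/10.
At ρ = 1/4: ρ+…+ρ^2 = 0.3125 ≥ 0.1000.
So cooperation is sustainable.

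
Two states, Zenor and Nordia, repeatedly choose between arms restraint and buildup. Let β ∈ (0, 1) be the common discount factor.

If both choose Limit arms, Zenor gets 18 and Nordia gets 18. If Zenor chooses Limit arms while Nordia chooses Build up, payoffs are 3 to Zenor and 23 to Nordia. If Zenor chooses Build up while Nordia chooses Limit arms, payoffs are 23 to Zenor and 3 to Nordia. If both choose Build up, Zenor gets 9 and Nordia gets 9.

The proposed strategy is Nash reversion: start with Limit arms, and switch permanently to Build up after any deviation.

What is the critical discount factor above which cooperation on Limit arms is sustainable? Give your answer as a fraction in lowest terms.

5/14

One-period gain from deviating is 23 − 18 = 5. The loss is 18 − 9 = 9 in every subsequent period, with present value 9·β/(1−β).
Deviation is unprofitable when 9·β/(1−β) ≥ 5, i.e. β/(1−β) ≥ 5/9.
Equivalently β ≥ 5/(5+9) = 5/14.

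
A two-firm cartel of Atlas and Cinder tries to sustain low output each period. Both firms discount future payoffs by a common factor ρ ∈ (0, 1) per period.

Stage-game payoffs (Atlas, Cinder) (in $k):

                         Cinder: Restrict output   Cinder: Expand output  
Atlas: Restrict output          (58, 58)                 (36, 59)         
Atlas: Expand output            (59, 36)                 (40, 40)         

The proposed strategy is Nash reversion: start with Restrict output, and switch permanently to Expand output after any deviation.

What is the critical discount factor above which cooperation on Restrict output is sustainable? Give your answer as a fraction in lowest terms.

Under grim trigger the critical discount factor is (T−C)/(T−P) with T = 59, C = 58, P = 40.
ρ* = (59−58)/(59−40) = 1/19.

1/19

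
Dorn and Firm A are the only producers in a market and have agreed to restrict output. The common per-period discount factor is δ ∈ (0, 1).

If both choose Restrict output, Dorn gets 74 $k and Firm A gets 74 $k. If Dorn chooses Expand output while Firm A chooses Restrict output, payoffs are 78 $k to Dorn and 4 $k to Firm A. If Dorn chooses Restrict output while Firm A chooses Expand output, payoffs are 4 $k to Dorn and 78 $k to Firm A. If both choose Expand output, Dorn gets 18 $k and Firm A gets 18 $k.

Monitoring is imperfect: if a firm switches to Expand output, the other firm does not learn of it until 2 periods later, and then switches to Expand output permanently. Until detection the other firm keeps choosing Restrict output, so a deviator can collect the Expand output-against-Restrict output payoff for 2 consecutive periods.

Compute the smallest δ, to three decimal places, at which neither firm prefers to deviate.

Deviating for the 2 undetected periods gains 78−74 = 4 per period over cooperation, then loses 74−18 = 56 per period forever once punishment starts.
Gain: 4(1 + δ + … + δ^1); loss: 56·δ^2/(1−δ).
No profitable deviation ⇔ 4(1−δ^2) ≤ 56·δ^2, i.e. δ^2 ≥ 4/(4+56) = 1/15.
Hence δ ≥ (1/15)^(1/2) ≈ 0.258.

0.258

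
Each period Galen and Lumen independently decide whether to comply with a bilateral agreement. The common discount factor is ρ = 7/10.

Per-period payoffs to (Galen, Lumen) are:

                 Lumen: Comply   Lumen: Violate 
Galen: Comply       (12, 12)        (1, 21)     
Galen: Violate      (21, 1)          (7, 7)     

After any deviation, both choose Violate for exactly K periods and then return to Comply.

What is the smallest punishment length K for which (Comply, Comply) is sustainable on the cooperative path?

5

No profitable deviation requires (12−7)(ρ+…+ρ^K) ≥ 21−12, i.e. ρ+…+ρ^K ≥ 9/5 ≈ 1.8000.
With ρ = 7/10, the partial sums are K=1: 0.7000, K=2: 1.1900, K=3: 1.5330, K=4: 1.7731, K=5: 1.9412.
K = 5 is the first length at which the sum reaches 1.8000.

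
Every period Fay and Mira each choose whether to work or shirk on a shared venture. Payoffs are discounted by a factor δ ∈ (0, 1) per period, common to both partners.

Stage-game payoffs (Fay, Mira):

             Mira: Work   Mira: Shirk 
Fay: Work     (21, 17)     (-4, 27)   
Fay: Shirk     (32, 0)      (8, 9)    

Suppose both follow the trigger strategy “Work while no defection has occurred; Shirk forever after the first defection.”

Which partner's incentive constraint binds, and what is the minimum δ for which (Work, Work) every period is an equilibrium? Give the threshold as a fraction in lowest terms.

Mira; δ ≥ 5/9

Fay's threshold: (32−21)/(32−8) = 11/24.
Mira's threshold: (27−17)/(27−9) = 5/9.
11/24 < 5/9, so Mira binds and δ* = 5/9.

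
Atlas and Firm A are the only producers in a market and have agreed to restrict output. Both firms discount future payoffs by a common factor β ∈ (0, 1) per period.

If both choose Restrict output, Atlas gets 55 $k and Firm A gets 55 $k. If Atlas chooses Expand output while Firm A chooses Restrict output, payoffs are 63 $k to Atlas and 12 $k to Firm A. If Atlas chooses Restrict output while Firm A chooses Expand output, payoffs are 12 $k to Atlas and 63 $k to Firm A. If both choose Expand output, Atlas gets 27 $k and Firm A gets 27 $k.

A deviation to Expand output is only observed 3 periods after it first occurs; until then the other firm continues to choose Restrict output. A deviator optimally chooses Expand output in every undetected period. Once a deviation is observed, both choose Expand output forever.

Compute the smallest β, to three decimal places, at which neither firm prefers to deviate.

A deviator earns 63 for 3 periods, then 27 forever; cooperating earns 55 forever. Multiplying the IC by (1−β):
55 ≥ 63(1−β^3) + 27β^3, so 36·β^3 ≥ 8 and β^3 ≥ 2/9.
β ≥ (2/9)^(1/3) ≈ 0.606.

0.606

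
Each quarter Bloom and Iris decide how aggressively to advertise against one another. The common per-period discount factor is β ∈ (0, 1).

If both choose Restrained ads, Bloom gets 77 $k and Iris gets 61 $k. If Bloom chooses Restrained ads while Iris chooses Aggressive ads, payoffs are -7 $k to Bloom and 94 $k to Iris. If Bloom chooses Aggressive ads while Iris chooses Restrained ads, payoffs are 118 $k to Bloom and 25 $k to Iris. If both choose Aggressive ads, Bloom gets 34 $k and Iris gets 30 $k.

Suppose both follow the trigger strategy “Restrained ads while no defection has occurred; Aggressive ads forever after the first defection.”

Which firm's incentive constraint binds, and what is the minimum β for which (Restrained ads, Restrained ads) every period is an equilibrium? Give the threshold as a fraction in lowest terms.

Bloom: cooperation gives 77 each period; deviation gives 118 once then 34 forever.
  77/(1−β) ≥ 118 + 34β/(1−β) ⇒ β ≥ 41/84.
Iris: cooperation gives 61 each period; deviation gives 94 once then 30 forever.
  β ≥ 33/64.
Both must hold, so the binding constraint is Iris's: β ≥ 33/64.

Iris; β ≥ 33/64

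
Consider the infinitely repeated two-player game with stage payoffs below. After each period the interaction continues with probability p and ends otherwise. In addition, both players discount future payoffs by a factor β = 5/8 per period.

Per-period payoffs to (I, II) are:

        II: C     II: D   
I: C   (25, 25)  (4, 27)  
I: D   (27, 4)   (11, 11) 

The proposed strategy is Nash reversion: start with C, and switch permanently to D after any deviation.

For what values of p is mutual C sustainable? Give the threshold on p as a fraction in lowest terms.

Expected continuation weight on next period's payoff is β·p = 5/8·p, which plays the role of the discount factor.
Cooperation requires 5/8·p ≥ (27−25)/(27−11) = 1/8, hence p ≥ 1/5.

1/5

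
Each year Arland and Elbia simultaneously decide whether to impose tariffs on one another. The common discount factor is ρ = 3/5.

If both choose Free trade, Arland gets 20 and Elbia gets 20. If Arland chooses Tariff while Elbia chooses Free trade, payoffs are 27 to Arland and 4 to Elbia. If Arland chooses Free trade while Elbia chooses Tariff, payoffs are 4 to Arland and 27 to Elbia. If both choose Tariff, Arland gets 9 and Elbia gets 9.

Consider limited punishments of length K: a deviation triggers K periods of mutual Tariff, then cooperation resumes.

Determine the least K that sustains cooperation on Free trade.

2

IC: ρ(1−ρ^K)/(1−ρ) ≥ (27−20)/(20−9) = 7/11.
With ρ = 3/5: need 1 − ρ^K ≥ 7/11·(1−3/5)/(3/5), i.e. ρ^K ≤ 0.5758.
Since (3/5)^1 = 0.6000 and (3/5)^2 = 0.3600, the smallest such K is 2.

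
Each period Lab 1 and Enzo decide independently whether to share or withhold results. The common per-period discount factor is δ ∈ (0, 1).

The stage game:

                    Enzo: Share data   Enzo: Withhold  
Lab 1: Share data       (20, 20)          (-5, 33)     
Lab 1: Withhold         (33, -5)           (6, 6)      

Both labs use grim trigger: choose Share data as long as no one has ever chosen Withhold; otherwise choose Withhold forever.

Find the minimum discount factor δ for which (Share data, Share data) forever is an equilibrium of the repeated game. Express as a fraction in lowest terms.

13/27

Cooperation forever yields 20 each period: 20/(1−δ).
Deviating yields 33 once, then 6 forever: 33 + 6δ/(1−δ).
No profitable deviation requires 20/(1−δ) ≥ 33 + 6δ/(1−δ).
Multiplying by (1−δ): 20 ≥ 33(1−δ) + 6δ = 33 − 27δ.
So 27δ ≥ 13, i.e. δ ≥ 13/27.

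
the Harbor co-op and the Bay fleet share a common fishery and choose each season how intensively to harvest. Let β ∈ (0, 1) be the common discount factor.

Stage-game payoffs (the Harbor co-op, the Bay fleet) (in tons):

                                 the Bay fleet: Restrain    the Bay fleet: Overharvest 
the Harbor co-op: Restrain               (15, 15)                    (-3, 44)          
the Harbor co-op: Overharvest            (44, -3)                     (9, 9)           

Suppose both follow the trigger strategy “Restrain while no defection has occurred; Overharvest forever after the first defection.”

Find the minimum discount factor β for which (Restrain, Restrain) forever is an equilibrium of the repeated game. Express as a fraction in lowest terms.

15/(1−β) ≥ 44 + 9β/(1−β)
15 ≥ 44 − 35β
β ≥ 29/35.

29/35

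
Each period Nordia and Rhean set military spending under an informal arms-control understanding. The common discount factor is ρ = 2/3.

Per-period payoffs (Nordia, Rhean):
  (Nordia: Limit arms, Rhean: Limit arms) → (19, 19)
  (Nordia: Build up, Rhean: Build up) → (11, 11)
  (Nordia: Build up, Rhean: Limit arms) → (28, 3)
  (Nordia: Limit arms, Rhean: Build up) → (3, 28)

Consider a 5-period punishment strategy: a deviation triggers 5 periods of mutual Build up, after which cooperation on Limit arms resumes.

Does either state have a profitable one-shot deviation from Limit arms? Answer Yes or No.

A one-shot deviation gives 28 now, then 11 for 5 periods, then back to 19.
Gain from deviating: (28−19) today; loss: (19−11) in each of the next 5 periods.
No-deviation condition: (19−11)(ρ+…+ρ^5) ≥ 28−19, i.e. ρ+…+ρ^5 ≥ 9/8.
At ρ = 2/3: ρ+…+ρ^5 = 1.7366 ≥ 1.1250.
So cooperation is sustainable.

No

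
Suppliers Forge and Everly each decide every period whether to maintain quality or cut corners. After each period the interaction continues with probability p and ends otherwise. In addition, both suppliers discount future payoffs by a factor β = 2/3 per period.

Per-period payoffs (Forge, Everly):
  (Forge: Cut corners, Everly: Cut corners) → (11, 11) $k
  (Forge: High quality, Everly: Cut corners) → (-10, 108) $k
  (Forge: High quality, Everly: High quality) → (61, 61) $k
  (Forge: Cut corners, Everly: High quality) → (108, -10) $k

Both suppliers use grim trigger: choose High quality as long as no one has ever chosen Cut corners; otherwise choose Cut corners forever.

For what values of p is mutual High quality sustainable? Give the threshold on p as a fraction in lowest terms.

141/194

With continuation probability p and discount β, the effective per-period discount factor is βp.
Grim-trigger IC: βp ≥ (108−61)/(108−11) = 47/97.
So p ≥ (47/97)/(2/3) = 141/194.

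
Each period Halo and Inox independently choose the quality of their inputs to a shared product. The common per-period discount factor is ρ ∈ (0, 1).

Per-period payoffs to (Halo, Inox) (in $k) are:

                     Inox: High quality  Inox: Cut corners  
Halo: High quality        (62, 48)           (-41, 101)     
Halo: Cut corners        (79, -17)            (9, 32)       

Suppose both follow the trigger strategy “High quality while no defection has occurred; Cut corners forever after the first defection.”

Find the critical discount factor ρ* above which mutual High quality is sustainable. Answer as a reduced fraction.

53/69

Halo's threshold: (79−62)/(79−9) = 17/70.
Inox's threshold: (101−48)/(101−32) = 53/69.
17/70 < 53/69, so Inox binds and ρ* = 53/69.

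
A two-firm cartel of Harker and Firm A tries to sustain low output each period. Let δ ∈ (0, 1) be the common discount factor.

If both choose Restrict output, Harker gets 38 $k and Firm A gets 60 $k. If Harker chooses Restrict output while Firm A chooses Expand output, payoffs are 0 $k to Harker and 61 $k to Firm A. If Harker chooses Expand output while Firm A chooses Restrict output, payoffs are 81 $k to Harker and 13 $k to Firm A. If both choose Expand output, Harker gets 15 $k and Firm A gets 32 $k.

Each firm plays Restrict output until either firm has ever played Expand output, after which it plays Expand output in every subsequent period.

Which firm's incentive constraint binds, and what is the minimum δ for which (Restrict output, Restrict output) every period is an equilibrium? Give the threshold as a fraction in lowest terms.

Harker: cooperation gives 38 each period; deviation gives 81 once then 15 forever.
  38/(1−δ) ≥ 81 + 15δ/(1−δ) ⇒ δ ≥ 43/66.
Firm A: cooperation gives 60 each period; deviation gives 61 once then 32 forever.
  δ ≥ 1/29.
Both must hold, so the binding constraint is Harker's: δ ≥ 43/66.

Harker; δ ≥ 43/66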